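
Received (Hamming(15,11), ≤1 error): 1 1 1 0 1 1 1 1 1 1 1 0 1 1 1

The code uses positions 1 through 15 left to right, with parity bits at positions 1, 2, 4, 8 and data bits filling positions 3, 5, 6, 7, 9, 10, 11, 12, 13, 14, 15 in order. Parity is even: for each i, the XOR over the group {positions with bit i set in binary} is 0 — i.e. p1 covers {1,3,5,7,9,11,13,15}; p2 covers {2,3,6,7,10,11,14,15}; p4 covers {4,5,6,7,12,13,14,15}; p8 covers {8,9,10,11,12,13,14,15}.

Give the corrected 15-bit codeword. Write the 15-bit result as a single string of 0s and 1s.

s1 (pos 1,3,5,7,9,11,13,15): 1⊕1⊕1⊕1⊕1⊕1⊕1⊕1 = 0
s2 (pos 2,3,6,7,10,11,14,15): 1⊕1⊕1⊕1⊕1⊕1⊕1⊕1 = 0
s4 (pos 4,5,6,7,12,13,14,15): 0⊕1⊕1⊕1⊕0⊕1⊕1⊕1 = 0
s8 (pos 8,9,10,11,12,13,14,15): 1⊕1⊕1⊕1⊕0⊕1⊕1⊕1 = 1
Syndrome s8…s1 = 1000 → error at position 8.
Flip position 8: 111011111110111 → 111011101110111

111011101110111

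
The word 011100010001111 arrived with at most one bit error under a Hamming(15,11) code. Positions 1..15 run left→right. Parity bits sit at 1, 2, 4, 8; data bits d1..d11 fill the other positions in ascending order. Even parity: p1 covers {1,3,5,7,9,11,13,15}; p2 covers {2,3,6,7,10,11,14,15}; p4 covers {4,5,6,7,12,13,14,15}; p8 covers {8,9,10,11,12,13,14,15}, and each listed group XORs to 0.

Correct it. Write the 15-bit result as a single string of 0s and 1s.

s1 (pos 1,3,5,7,9,11,13,15): 0⊕1⊕0⊕0⊕0⊕0⊕1⊕1 = 1
s2 (pos 2,3,6,7,10,11,14,15): 1⊕1⊕0⊕0⊕0⊕0⊕1⊕1 = 0
s4 (pos 4,5,6,7,12,13,14,15): 1⊕0⊕0⊕0⊕1⊕1⊕1⊕1 = 1
s8 (pos 8,9,10,11,12,13,14,15): 1⊕0⊕0⊕0⊕1⊕1⊕1⊕1 = 1
Syndrome s8…s1 = 1101 → error at position 13.
Flip position 13: 011100010001111 → 011100010001011

011100010001011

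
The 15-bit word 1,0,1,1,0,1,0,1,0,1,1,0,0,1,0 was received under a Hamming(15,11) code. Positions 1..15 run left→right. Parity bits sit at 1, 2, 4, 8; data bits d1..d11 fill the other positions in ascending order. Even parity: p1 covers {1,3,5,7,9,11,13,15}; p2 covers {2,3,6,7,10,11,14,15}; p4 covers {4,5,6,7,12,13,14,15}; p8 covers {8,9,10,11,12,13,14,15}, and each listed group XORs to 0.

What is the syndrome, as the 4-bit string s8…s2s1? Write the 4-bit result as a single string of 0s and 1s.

0111

s1 (pos 1,3,5,7,9,11,13,15): 1⊕1⊕0⊕0⊕0⊕1⊕0⊕0 = 1
s2 (pos 2,3,6,7,10,11,14,15): 0⊕1⊕1⊕0⊕1⊕1⊕1⊕0 = 1
s4 (pos 4,5,6,7,12,13,14,15): 1⊕0⊕1⊕0⊕0⊕0⊕1⊕0 = 1
s8 (pos 8,9,10,11,12,13,14,15): 1⊕0⊕1⊕1⊕0⊕0⊕1⊕0 = 0
Syndrome s8…s1 = 0111 → error at position 7.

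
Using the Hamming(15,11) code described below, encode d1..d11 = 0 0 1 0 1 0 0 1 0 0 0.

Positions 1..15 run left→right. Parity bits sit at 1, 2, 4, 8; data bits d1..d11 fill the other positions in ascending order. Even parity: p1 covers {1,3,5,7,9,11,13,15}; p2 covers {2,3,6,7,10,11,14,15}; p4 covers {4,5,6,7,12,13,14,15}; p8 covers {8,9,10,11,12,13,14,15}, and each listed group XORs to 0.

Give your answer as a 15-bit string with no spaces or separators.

110001001001000

Place data at non-parity positions: p1 p2 0 p4 0 1 0 p8 1 0 0 1 0 0 0
p1 (pos 1,3,5,7,9,11,13,15): XOR of data positions = 0⊕0⊕0⊕1⊕0⊕0⊕0 = 1
p2 (pos 2,3,6,7,10,11,14,15): XOR of data positions = 0⊕1⊕0⊕0⊕0⊕0⊕0 = 1
p4 (pos 4,5,6,7,12,13,14,15): XOR of data positions = 0⊕1⊕0⊕1⊕0⊕0⊕0 = 0
p8 (pos 8,9,10,11,12,13,14,15): XOR of data positions = 1⊕0⊕0⊕1⊕0⊕0⊕0 = 0
Codeword: 110001001001000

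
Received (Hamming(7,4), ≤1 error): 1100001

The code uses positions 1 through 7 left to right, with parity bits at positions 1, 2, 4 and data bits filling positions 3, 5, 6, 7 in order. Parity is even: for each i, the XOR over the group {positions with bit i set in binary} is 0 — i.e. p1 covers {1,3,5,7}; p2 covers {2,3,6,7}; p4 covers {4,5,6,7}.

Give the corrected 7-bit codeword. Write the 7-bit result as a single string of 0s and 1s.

1101001

s1 (pos 1,3,5,7): 1⊕0⊕0⊕1 = 0
s2 (pos 2,3,6,7): 1⊕0⊕0⊕1 = 0
s4 (pos 4,5,6,7): 0⊕0⊕0⊕1 = 1
Syndrome s4…s1 = 100 → error at position 4.
Flip position 4: 1100001 → 1101001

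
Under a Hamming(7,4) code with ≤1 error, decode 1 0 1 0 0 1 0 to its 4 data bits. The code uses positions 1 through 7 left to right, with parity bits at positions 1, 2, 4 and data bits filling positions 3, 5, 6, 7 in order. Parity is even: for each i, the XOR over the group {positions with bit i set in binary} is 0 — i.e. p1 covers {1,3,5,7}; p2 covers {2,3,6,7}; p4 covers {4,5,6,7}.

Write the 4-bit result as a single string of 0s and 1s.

s1 (pos 1,3,5,7): 1⊕1⊕0⊕0 = 0
s2 (pos 2,3,6,7): 0⊕1⊕1⊕0 = 0
s4 (pos 4,5,6,7): 0⊕0⊕1⊕0 = 1
Syndrome s4…s1 = 100 → error at position 4.
Flip position 4: 1010010 → 1011010
Read data bits from positions 3,5,6,7: 1010

1010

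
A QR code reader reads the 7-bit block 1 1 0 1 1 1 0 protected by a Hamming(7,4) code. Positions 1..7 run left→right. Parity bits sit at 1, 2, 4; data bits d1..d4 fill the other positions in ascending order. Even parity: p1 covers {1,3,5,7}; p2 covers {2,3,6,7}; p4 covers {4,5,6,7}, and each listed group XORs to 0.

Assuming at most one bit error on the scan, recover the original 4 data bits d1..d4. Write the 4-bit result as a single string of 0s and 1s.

s1 (pos 1,3,5,7): 1⊕0⊕1⊕0 = 0
s2 (pos 2,3,6,7): 1⊕0⊕1⊕0 = 0
s4 (pos 4,5,6,7): 1⊕1⊕1⊕0 = 1
Syndrome s4…s1 = 100 → error at position 4.
Flip position 4: 1101110 → 1100110
Read data bits from positions 3,5,6,7: 0110

0110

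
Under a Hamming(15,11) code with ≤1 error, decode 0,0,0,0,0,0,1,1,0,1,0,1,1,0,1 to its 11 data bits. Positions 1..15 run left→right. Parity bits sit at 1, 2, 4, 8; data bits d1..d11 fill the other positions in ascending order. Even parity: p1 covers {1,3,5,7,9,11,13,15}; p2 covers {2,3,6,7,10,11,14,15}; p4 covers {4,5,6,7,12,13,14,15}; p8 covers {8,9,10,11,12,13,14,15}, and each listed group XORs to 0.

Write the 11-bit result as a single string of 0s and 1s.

00010111101

s1 (pos 1,3,5,7,9,11,13,15): 0⊕0⊕0⊕1⊕0⊕0⊕1⊕1 = 1
s2 (pos 2,3,6,7,10,11,14,15): 0⊕0⊕0⊕1⊕1⊕0⊕0⊕1 = 1
s4 (pos 4,5,6,7,12,13,14,15): 0⊕0⊕0⊕1⊕1⊕1⊕0⊕1 = 0
s8 (pos 8,9,10,11,12,13,14,15): 1⊕0⊕1⊕0⊕1⊕1⊕0⊕1 = 1
Syndrome s8…s1 = 1011 → error at position 11.
Flip position 11: 000000110101101 → 000000110111101
Read data bits from positions 3,5,6,7,9,10,11,12,13,14,15: 00010111101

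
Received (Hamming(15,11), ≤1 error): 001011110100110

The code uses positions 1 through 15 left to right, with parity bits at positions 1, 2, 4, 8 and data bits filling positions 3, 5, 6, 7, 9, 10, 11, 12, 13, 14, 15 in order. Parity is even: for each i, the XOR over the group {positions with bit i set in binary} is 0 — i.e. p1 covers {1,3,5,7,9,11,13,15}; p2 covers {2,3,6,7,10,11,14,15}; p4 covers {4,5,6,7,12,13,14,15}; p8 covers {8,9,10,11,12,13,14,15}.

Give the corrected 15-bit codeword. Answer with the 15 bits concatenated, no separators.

001010110100110

s1 (pos 1,3,5,7,9,11,13,15): 0⊕1⊕1⊕1⊕0⊕0⊕1⊕0 = 0
s2 (pos 2,3,6,7,10,11,14,15): 0⊕1⊕1⊕1⊕1⊕0⊕1⊕0 = 1
s4 (pos 4,5,6,7,12,13,14,15): 0⊕1⊕1⊕1⊕0⊕1⊕1⊕0 = 1
s8 (pos 8,9,10,11,12,13,14,15): 1⊕0⊕1⊕0⊕0⊕1⊕1⊕0 = 0
Syndrome s8…s1 = 0110 → error at position 6.
Flip position 6: 001011110100110 → 001010110100110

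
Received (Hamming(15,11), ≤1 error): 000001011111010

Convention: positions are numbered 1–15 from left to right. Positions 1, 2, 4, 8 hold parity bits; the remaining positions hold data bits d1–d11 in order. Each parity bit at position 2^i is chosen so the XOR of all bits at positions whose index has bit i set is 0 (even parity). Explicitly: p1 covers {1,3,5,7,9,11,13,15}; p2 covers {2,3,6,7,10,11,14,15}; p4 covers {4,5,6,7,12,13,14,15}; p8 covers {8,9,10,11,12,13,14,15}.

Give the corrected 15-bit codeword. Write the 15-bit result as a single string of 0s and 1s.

s1 (pos 1,3,5,7,9,11,13,15): 0⊕0⊕0⊕0⊕1⊕1⊕0⊕0 = 0
s2 (pos 2,3,6,7,10,11,14,15): 0⊕0⊕1⊕0⊕1⊕1⊕1⊕0 = 0
s4 (pos 4,5,6,7,12,13,14,15): 0⊕0⊕1⊕0⊕1⊕0⊕1⊕0 = 1
s8 (pos 8,9,10,11,12,13,14,15): 1⊕1⊕1⊕1⊕1⊕0⊕1⊕0 = 0
Syndrome s8…s1 = 0100 → error at position 4.
Flip position 4: 000001011111010 → 000101011111010

000101011111010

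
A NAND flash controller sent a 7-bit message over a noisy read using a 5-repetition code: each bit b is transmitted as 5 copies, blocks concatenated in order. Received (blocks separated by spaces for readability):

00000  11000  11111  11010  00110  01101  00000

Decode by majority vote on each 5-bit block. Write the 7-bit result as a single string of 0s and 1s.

Block 1 (00000): 0 ones → 0
Block 2 (11000): 2 ones → 0
Block 3 (11111): 5 ones → 1
Block 4 (11010): 3 ones → 1
Block 5 (00110): 2 ones → 0
Block 6 (01101): 3 ones → 1
Block 7 (00000): 0 ones → 0

0011010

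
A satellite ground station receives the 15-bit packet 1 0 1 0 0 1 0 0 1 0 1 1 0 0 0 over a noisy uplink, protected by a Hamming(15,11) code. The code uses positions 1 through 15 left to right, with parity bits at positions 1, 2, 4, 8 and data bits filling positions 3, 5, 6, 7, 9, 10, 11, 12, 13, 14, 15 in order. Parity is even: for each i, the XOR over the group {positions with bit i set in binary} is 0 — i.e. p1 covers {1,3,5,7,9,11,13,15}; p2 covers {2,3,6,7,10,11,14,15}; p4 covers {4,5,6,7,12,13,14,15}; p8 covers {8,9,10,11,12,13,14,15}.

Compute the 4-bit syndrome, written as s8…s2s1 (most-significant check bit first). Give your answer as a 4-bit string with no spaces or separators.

1010

s1 (pos 1,3,5,7,9,11,13,15): 1⊕1⊕0⊕0⊕1⊕1⊕0⊕0 = 0
s2 (pos 2,3,6,7,10,11,14,15): 0⊕1⊕1⊕0⊕0⊕1⊕0⊕0 = 1
s4 (pos 4,5,6,7,12,13,14,15): 0⊕0⊕1⊕0⊕1⊕0⊕0⊕0 = 0
s8 (pos 8,9,10,11,12,13,14,15): 0⊕1⊕0⊕1⊕1⊕0⊕0⊕0 = 1
Syndrome s8…s1 = 1010 → error at position 10.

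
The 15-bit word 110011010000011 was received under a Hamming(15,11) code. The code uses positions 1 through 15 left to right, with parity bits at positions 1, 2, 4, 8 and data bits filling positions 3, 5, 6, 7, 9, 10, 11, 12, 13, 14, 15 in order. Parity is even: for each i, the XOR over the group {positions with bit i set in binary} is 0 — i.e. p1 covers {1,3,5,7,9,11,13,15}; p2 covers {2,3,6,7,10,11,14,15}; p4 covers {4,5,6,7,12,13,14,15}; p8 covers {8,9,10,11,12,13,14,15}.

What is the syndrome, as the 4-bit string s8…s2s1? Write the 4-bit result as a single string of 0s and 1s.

s1 (pos 1,3,5,7,9,11,13,15): 1⊕0⊕1⊕0⊕0⊕0⊕0⊕1 = 1
s2 (pos 2,3,6,7,10,11,14,15): 1⊕0⊕1⊕0⊕0⊕0⊕1⊕1 = 0
s4 (pos 4,5,6,7,12,13,14,15): 0⊕1⊕1⊕0⊕0⊕0⊕1⊕1 = 0
s8 (pos 8,9,10,11,12,13,14,15): 1⊕0⊕0⊕0⊕0⊕0⊕1⊕1 = 1
Syndrome s8…s1 = 1001 → error at position 9.

1001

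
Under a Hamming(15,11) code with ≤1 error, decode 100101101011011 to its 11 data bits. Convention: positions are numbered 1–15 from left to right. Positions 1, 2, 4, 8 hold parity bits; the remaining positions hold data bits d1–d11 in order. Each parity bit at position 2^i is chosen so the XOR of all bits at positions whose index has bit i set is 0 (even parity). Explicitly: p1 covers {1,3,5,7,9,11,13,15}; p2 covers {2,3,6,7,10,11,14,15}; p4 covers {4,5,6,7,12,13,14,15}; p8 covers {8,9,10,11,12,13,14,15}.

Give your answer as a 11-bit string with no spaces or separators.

00111001011

s1 (pos 1,3,5,7,9,11,13,15): 1⊕0⊕0⊕1⊕1⊕1⊕0⊕1 = 1
s2 (pos 2,3,6,7,10,11,14,15): 0⊕0⊕1⊕1⊕0⊕1⊕1⊕1 = 1
s4 (pos 4,5,6,7,12,13,14,15): 1⊕0⊕1⊕1⊕1⊕0⊕1⊕1 = 0
s8 (pos 8,9,10,11,12,13,14,15): 0⊕1⊕0⊕1⊕1⊕0⊕1⊕1 = 1
Syndrome s8…s1 = 1011 → error at position 11.
Flip position 11: 100101101011011 → 100101101001011
Read data bits from positions 3,5,6,7,9,10,11,12,13,14,15: 00111001011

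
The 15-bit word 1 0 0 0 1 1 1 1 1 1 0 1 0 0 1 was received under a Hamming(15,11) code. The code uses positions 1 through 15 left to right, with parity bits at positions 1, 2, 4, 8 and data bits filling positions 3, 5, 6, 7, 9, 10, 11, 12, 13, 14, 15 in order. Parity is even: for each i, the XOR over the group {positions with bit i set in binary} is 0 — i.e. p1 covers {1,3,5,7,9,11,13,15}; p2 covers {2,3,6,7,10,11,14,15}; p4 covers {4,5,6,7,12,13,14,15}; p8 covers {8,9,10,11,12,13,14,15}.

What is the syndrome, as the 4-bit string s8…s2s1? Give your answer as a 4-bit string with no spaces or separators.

s1 (pos 1,3,5,7,9,11,13,15): 1⊕0⊕1⊕1⊕1⊕0⊕0⊕1 = 1
s2 (pos 2,3,6,7,10,11,14,15): 0⊕0⊕1⊕1⊕1⊕0⊕0⊕1 = 0
s4 (pos 4,5,6,7,12,13,14,15): 0⊕1⊕1⊕1⊕1⊕0⊕0⊕1 = 1
s8 (pos 8,9,10,11,12,13,14,15): 1⊕1⊕1⊕0⊕1⊕0⊕0⊕1 = 1
Syndrome s8…s1 = 1101 → error at position 13.

1101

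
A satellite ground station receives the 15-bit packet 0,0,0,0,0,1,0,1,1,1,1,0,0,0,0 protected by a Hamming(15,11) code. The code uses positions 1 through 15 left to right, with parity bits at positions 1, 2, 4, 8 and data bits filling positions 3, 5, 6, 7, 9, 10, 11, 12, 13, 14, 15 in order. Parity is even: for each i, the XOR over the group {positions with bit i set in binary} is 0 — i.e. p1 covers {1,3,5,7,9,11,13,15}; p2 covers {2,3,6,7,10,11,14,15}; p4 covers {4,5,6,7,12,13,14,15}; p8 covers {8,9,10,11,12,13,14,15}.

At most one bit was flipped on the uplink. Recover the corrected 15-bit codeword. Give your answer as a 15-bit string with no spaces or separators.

s1 (pos 1,3,5,7,9,11,13,15): 0⊕0⊕0⊕0⊕1⊕1⊕0⊕0 = 0
s2 (pos 2,3,6,7,10,11,14,15): 0⊕0⊕1⊕0⊕1⊕1⊕0⊕0 = 1
s4 (pos 4,5,6,7,12,13,14,15): 0⊕0⊕1⊕0⊕0⊕0⊕0⊕0 = 1
s8 (pos 8,9,10,11,12,13,14,15): 1⊕1⊕1⊕1⊕0⊕0⊕0⊕0 = 0
Syndrome s8…s1 = 0110 → error at position 6.
Flip position 6: 000001011110000 → 000000011110000

000000011110000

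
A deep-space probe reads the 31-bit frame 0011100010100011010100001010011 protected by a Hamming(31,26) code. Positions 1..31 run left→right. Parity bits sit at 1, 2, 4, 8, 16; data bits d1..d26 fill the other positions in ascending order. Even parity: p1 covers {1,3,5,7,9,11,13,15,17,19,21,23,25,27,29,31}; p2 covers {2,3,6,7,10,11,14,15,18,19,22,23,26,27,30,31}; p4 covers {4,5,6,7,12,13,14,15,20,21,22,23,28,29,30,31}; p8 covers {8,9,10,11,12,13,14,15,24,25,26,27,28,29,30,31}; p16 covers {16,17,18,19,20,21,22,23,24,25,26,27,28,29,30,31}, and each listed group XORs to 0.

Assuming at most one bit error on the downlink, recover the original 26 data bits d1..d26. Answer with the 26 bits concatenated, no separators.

11001010001010100001110011

s1 (pos 1,3,5,7,9,11,13,15,17,19,21,23,25,27,29,31): 0⊕1⊕1⊕0⊕1⊕1⊕0⊕1⊕0⊕0⊕0⊕0⊕1⊕1⊕0⊕1 = 0
s2 (pos 2,3,6,7,10,11,14,15,18,19,22,23,26,27,30,31): 0⊕1⊕0⊕0⊕0⊕1⊕0⊕1⊕1⊕0⊕0⊕0⊕0⊕1⊕1⊕1 = 1
s4 (pos 4,5,6,7,12,13,14,15,20,21,22,23,28,29,30,31): 1⊕1⊕0⊕0⊕0⊕0⊕0⊕1⊕1⊕0⊕0⊕0⊕0⊕0⊕1⊕1 = 0
s8 (pos 8,9,10,11,12,13,14,15,24,25,26,27,28,29,30,31): 0⊕1⊕0⊕1⊕0⊕0⊕0⊕1⊕0⊕1⊕0⊕1⊕0⊕0⊕1⊕1 = 1
s16 (pos 16,17,18,19,20,21,22,23,24,25,26,27,28,29,30,31): 1⊕0⊕1⊕0⊕1⊕0⊕0⊕0⊕0⊕1⊕0⊕1⊕0⊕0⊕1⊕1 = 1
Syndrome s16…s1 = 11010 → error at position 26.
Flip position 26: 0011100010100011010100001010011 → 0011100010100011010100001110011
Read data bits from positions 3,5,6,7,9,10,11,12,13,14,15,17,18,19,20,21,22,23,24,25,26,27,28,29,30,31: 11001010001010100001110011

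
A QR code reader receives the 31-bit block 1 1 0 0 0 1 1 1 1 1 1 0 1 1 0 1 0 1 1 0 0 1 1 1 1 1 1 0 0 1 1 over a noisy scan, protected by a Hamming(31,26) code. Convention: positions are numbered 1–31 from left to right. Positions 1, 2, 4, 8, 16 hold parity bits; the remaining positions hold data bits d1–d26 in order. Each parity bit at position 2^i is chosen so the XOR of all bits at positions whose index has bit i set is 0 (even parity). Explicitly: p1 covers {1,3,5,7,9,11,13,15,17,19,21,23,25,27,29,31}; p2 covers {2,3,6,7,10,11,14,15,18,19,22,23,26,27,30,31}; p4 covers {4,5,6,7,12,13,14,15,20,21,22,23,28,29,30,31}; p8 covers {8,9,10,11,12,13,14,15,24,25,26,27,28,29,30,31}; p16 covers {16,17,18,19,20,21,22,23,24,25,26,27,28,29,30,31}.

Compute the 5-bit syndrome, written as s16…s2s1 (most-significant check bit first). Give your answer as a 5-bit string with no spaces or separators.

10000

s1 (pos 1,3,5,7,9,11,13,15,17,19,21,23,25,27,29,31): 1⊕0⊕0⊕1⊕1⊕1⊕1⊕0⊕0⊕1⊕0⊕1⊕1⊕1⊕0⊕1 = 0
s2 (pos 2,3,6,7,10,11,14,15,18,19,22,23,26,27,30,31): 1⊕0⊕1⊕1⊕1⊕1⊕1⊕0⊕1⊕1⊕1⊕1⊕1⊕1⊕1⊕1 = 0
s4 (pos 4,5,6,7,12,13,14,15,20,21,22,23,28,29,30,31): 0⊕0⊕1⊕1⊕0⊕1⊕1⊕0⊕0⊕0⊕1⊕1⊕0⊕0⊕1⊕1 = 0
s8 (pos 8,9,10,11,12,13,14,15,24,25,26,27,28,29,30,31): 1⊕1⊕1⊕1⊕0⊕1⊕1⊕0⊕1⊕1⊕1⊕1⊕0⊕0⊕1⊕1 = 0
s16 (pos 16,17,18,19,20,21,22,23,24,25,26,27,28,29,30,31): 1⊕0⊕1⊕1⊕0⊕0⊕1⊕1⊕1⊕1⊕1⊕1⊕0⊕0⊕1⊕1 = 1
Syndrome s16…s1 = 10000 → error at position 16.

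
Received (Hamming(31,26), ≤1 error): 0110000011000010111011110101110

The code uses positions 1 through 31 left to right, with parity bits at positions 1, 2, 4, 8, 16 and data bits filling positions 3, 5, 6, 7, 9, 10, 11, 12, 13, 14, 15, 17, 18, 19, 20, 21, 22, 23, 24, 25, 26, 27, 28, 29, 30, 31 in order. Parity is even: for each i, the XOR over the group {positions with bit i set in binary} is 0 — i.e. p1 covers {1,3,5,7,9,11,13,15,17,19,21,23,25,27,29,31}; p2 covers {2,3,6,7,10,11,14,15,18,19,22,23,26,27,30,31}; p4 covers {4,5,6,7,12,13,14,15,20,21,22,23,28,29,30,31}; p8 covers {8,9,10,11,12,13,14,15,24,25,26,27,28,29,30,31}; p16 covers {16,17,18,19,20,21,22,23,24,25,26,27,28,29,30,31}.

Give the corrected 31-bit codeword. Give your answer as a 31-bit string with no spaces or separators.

s1 (pos 1,3,5,7,9,11,13,15,17,19,21,23,25,27,29,31): 0⊕1⊕0⊕0⊕1⊕0⊕0⊕1⊕1⊕1⊕1⊕1⊕0⊕0⊕1⊕0 = 0
s2 (pos 2,3,6,7,10,11,14,15,18,19,22,23,26,27,30,31): 1⊕1⊕0⊕0⊕1⊕0⊕0⊕1⊕1⊕1⊕1⊕1⊕1⊕0⊕1⊕0 = 0
s4 (pos 4,5,6,7,12,13,14,15,20,21,22,23,28,29,30,31): 0⊕0⊕0⊕0⊕0⊕0⊕0⊕1⊕0⊕1⊕1⊕1⊕1⊕1⊕1⊕0 = 1
s8 (pos 8,9,10,11,12,13,14,15,24,25,26,27,28,29,30,31): 0⊕1⊕1⊕0⊕0⊕0⊕0⊕1⊕1⊕0⊕1⊕0⊕1⊕1⊕1⊕0 = 0
s16 (pos 16,17,18,19,20,21,22,23,24,25,26,27,28,29,30,31): 0⊕1⊕1⊕1⊕0⊕1⊕1⊕1⊕1⊕0⊕1⊕0⊕1⊕1⊕1⊕0 = 1
Syndrome s16…s1 = 10100 → error at position 20.
Flip position 20: 0110000011000010111011110101110 → 0110000011000010111111110101110

0110000011000010111111110101110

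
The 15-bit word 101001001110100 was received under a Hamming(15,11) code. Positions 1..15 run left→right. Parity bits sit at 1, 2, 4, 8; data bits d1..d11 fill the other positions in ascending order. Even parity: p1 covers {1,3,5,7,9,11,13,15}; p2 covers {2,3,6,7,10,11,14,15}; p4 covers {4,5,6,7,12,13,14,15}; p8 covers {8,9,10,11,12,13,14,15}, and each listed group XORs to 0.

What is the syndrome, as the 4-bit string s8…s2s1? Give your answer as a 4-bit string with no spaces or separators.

s1 (pos 1,3,5,7,9,11,13,15): 1⊕1⊕0⊕0⊕1⊕1⊕1⊕0 = 1
s2 (pos 2,3,6,7,10,11,14,15): 0⊕1⊕1⊕0⊕1⊕1⊕0⊕0 = 0
s4 (pos 4,5,6,7,12,13,14,15): 0⊕0⊕1⊕0⊕0⊕1⊕0⊕0 = 0
s8 (pos 8,9,10,11,12,13,14,15): 0⊕1⊕1⊕1⊕0⊕1⊕0⊕0 = 0
Syndrome s8…s1 = 0001 → error at position 1.

0001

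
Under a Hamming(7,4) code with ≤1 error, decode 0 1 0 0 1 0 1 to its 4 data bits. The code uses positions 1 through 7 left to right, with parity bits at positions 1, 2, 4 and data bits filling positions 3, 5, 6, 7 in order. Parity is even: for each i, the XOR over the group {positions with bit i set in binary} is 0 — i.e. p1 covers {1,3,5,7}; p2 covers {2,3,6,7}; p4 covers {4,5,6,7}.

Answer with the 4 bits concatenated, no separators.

0101

s1 (pos 1,3,5,7): 0⊕0⊕1⊕1 = 0
s2 (pos 2,3,6,7): 1⊕0⊕0⊕1 = 0
s4 (pos 4,5,6,7): 0⊕1⊕0⊕1 = 0
Syndrome s4…s1 = 000 → no error.
Read data bits from positions 3,5,6,7: 0101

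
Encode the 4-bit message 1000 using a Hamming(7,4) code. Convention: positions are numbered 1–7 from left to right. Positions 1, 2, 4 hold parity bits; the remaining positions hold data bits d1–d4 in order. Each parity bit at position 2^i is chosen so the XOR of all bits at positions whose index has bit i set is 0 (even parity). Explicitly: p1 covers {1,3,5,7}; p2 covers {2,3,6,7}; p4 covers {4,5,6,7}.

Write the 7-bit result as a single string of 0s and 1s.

1110000

Place data at non-parity positions: p1 p2 1 p4 0 0 0
p1 (pos 1,3,5,7): XOR of data positions = 1⊕0⊕0 = 1
p2 (pos 2,3,6,7): XOR of data positions = 1⊕0⊕0 = 1
p4 (pos 4,5,6,7): XOR of data positions = 0⊕0⊕0 = 0
Codeword: 1110000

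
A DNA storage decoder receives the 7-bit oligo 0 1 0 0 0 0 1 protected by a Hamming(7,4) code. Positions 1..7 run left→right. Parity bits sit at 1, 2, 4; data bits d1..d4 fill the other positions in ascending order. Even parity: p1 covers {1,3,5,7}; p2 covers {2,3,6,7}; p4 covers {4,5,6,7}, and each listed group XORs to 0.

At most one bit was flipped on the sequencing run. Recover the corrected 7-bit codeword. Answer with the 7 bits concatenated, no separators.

0100101

s1 (pos 1,3,5,7): 0⊕0⊕0⊕1 = 1
s2 (pos 2,3,6,7): 1⊕0⊕0⊕1 = 0
s4 (pos 4,5,6,7): 0⊕0⊕0⊕1 = 1
Syndrome s4…s1 = 101 → error at position 5.
Flip position 5: 0100001 → 0100101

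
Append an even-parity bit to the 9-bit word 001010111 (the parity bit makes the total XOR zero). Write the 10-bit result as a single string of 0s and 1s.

0010101111

XOR of the 9 data bits: 0⊕0⊕1⊕0⊕1⊕0⊕1⊕1⊕1 = 1
Parity bit = 1 (so all 10 bits XOR to 0).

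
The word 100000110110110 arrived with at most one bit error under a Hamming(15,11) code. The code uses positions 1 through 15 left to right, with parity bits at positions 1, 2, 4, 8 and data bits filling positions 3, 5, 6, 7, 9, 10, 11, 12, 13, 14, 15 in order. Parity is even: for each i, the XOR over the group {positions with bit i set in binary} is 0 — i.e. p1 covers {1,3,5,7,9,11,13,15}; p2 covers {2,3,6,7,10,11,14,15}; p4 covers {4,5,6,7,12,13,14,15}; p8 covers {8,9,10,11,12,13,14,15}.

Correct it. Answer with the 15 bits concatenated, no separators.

100000110111110

s1 (pos 1,3,5,7,9,11,13,15): 1⊕0⊕0⊕1⊕0⊕1⊕1⊕0 = 0
s2 (pos 2,3,6,7,10,11,14,15): 0⊕0⊕0⊕1⊕1⊕1⊕1⊕0 = 0
s4 (pos 4,5,6,7,12,13,14,15): 0⊕0⊕0⊕1⊕0⊕1⊕1⊕0 = 1
s8 (pos 8,9,10,11,12,13,14,15): 1⊕0⊕1⊕1⊕0⊕1⊕1⊕0 = 1
Syndrome s8…s1 = 1100 → error at position 12.
Flip position 12: 100000110110110 → 100000110111110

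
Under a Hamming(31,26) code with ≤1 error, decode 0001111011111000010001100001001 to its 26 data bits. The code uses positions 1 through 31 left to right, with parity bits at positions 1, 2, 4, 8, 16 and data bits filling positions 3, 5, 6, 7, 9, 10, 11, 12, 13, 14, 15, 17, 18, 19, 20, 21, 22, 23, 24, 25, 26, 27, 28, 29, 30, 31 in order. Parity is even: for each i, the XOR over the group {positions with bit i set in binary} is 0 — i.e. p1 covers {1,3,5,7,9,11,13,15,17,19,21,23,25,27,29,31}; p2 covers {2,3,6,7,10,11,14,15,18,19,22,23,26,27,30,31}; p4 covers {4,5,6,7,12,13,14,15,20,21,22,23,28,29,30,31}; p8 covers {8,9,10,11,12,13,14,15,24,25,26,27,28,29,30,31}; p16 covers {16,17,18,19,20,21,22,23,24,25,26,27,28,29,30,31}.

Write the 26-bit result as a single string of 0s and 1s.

01111111100010001101001001

s1 (pos 1,3,5,7,9,11,13,15,17,19,21,23,25,27,29,31): 0⊕0⊕1⊕1⊕1⊕1⊕1⊕0⊕0⊕0⊕0⊕1⊕0⊕0⊕0⊕1 = 1
s2 (pos 2,3,6,7,10,11,14,15,18,19,22,23,26,27,30,31): 0⊕0⊕1⊕1⊕1⊕1⊕0⊕0⊕1⊕0⊕1⊕1⊕0⊕0⊕0⊕1 = 0
s4 (pos 4,5,6,7,12,13,14,15,20,21,22,23,28,29,30,31): 1⊕1⊕1⊕1⊕1⊕1⊕0⊕0⊕0⊕0⊕1⊕1⊕1⊕0⊕0⊕1 = 0
s8 (pos 8,9,10,11,12,13,14,15,24,25,26,27,28,29,30,31): 0⊕1⊕1⊕1⊕1⊕1⊕0⊕0⊕0⊕0⊕0⊕0⊕1⊕0⊕0⊕1 = 1
s16 (pos 16,17,18,19,20,21,22,23,24,25,26,27,28,29,30,31): 0⊕0⊕1⊕0⊕0⊕0⊕1⊕1⊕0⊕0⊕0⊕0⊕1⊕0⊕0⊕1 = 1
Syndrome s16…s1 = 11001 → error at position 25.
Flip position 25: 0001111011111000010001100001001 → 0001111011111000010001101001001
Read data bits from positions 3,5,6,7,9,10,11,12,13,14,15,17,18,19,20,21,22,23,24,25,26,27,28,29,30,31: 01111111100010001101001001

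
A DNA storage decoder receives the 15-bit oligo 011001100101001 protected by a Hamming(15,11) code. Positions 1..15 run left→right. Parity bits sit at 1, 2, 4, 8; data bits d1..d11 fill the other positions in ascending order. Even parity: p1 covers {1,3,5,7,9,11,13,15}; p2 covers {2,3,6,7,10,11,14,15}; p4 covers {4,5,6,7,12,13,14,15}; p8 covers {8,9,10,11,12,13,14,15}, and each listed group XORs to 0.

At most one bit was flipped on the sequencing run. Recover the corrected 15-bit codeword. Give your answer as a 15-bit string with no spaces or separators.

011001101101001

s1 (pos 1,3,5,7,9,11,13,15): 0⊕1⊕0⊕1⊕0⊕0⊕0⊕1 = 1
s2 (pos 2,3,6,7,10,11,14,15): 1⊕1⊕1⊕1⊕1⊕0⊕0⊕1 = 0
s4 (pos 4,5,6,7,12,13,14,15): 0⊕0⊕1⊕1⊕1⊕0⊕0⊕1 = 0
s8 (pos 8,9,10,11,12,13,14,15): 0⊕0⊕1⊕0⊕1⊕0⊕0⊕1 = 1
Syndrome s8…s1 = 1001 → error at position 9.
Flip position 9: 011001100101001 → 011001101101001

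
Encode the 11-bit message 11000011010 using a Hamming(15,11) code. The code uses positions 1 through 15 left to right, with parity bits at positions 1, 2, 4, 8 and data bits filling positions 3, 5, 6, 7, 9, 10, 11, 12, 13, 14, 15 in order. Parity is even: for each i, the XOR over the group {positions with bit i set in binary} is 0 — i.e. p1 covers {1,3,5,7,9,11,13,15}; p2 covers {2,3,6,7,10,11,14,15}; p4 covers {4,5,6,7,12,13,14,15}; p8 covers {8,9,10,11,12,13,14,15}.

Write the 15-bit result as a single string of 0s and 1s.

111110010011010

Place data at non-parity positions: p1 p2 1 p4 1 0 0 p8 0 0 1 1 0 1 0
p1 (pos 1,3,5,7,9,11,13,15): XOR of data positions = 1⊕1⊕0⊕0⊕1⊕0⊕0 = 1
p2 (pos 2,3,6,7,10,11,14,15): XOR of data positions = 1⊕0⊕0⊕0⊕1⊕1⊕0 = 1
p4 (pos 4,5,6,7,12,13,14,15): XOR of data positions = 1⊕0⊕0⊕1⊕0⊕1⊕0 = 1
p8 (pos 8,9,10,11,12,13,14,15): XOR of data positions = 0⊕0⊕1⊕1⊕0⊕1⊕0 = 1
Codeword: 111110010011010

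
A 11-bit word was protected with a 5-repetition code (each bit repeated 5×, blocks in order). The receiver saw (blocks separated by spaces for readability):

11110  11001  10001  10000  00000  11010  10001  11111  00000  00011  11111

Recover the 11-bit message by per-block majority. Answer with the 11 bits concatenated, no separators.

11000101001

Block 1 (11110): 4 ones → 1
Block 2 (11001): 3 ones → 1
Block 3 (10001): 2 ones → 0
Block 4 (10000): 1 one → 0
Block 5 (00000): 0 ones → 0
Block 6 (11010): 3 ones → 1
Block 7 (10001): 2 ones → 0
Block 8 (11111): 5 ones → 1
Block 9 (00000): 0 ones → 0
Block 10 (00011): 2 ones → 0
Block 11 (11111): 5 ones → 1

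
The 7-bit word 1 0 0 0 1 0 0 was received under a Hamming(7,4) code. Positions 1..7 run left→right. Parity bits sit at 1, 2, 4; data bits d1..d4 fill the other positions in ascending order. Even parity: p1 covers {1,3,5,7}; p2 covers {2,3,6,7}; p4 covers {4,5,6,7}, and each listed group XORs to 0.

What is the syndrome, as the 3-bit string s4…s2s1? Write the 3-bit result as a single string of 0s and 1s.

s1 (pos 1,3,5,7): 1⊕0⊕1⊕0 = 0
s2 (pos 2,3,6,7): 0⊕0⊕0⊕0 = 0
s4 (pos 4,5,6,7): 0⊕1⊕0⊕0 = 1
Syndrome s4…s1 = 100 → error at position 4.

100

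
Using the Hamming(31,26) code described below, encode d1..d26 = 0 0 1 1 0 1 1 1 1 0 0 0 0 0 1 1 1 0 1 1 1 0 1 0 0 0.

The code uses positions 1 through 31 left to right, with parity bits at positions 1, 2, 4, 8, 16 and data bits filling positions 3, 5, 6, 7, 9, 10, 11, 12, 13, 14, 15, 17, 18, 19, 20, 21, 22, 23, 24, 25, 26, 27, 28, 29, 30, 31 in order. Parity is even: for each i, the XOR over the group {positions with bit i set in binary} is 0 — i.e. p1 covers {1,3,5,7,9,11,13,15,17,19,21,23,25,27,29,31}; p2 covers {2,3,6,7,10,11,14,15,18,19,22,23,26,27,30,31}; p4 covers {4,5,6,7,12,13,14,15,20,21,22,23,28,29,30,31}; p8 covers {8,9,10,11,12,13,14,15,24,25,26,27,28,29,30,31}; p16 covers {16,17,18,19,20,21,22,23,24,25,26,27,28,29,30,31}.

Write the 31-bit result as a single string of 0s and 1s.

Place data at non-parity positions: p1 p2 0 p4 0 1 1 p8 0 1 1 1 1 0 0 p16 0 0 0 1 1 1 0 1 1 1 0 1 0 0 0
p1 (pos 1,3,5,7,9,11,13,15,17,19,21,23,25,27,29,31): XOR of data positions = 0⊕0⊕1⊕0⊕1⊕1⊕0⊕0⊕0⊕1⊕0⊕1⊕0⊕0⊕0 = 1
p2 (pos 2,3,6,7,10,11,14,15,18,19,22,23,26,27,30,31): XOR of data positions = 0⊕1⊕1⊕1⊕1⊕0⊕0⊕0⊕0⊕1⊕0⊕1⊕0⊕0⊕0 = 0
p4 (pos 4,5,6,7,12,13,14,15,20,21,22,23,28,29,30,31): XOR of data positions = 0⊕1⊕1⊕1⊕1⊕0⊕0⊕1⊕1⊕1⊕0⊕1⊕0⊕0⊕0 = 0
p8 (pos 8,9,10,11,12,13,14,15,24,25,26,27,28,29,30,31): XOR of data positions = 0⊕1⊕1⊕1⊕1⊕0⊕0⊕1⊕1⊕1⊕0⊕1⊕0⊕0⊕0 = 0
p16 (pos 16,17,18,19,20,21,22,23,24,25,26,27,28,29,30,31): XOR of data positions = 0⊕0⊕0⊕1⊕1⊕1⊕0⊕1⊕1⊕1⊕0⊕1⊕0⊕0⊕0 = 1
Codeword: 1000011001111001000111011101000

1000011001111001000111011101000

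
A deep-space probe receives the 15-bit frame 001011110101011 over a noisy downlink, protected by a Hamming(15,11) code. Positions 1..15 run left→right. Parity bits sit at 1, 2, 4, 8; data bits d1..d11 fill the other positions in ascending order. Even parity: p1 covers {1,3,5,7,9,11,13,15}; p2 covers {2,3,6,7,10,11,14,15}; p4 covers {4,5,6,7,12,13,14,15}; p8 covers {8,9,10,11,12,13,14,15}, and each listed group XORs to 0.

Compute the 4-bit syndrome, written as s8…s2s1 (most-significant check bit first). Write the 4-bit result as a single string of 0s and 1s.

s1 (pos 1,3,5,7,9,11,13,15): 0⊕1⊕1⊕1⊕0⊕0⊕0⊕1 = 0
s2 (pos 2,3,6,7,10,11,14,15): 0⊕1⊕1⊕1⊕1⊕0⊕1⊕1 = 0
s4 (pos 4,5,6,7,12,13,14,15): 0⊕1⊕1⊕1⊕1⊕0⊕1⊕1 = 0
s8 (pos 8,9,10,11,12,13,14,15): 1⊕0⊕1⊕0⊕1⊕0⊕1⊕1 = 1
Syndrome s8…s1 = 1000 → error at position 8.

1000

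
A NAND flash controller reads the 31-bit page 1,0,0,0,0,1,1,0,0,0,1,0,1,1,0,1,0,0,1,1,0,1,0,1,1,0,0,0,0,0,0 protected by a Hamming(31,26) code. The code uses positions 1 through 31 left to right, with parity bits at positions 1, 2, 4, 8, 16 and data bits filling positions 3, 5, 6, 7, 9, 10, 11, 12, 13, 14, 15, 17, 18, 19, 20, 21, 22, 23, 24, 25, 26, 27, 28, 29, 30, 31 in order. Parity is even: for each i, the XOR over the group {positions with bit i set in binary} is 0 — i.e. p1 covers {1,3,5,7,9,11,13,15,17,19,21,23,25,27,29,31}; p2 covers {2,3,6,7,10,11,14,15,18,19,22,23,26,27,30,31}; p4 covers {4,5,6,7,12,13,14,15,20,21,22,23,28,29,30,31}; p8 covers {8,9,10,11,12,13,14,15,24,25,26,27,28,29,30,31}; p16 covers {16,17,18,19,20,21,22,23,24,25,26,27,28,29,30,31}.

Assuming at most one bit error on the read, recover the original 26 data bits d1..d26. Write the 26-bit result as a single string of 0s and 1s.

00110010110001101011000000

s1 (pos 1,3,5,7,9,11,13,15,17,19,21,23,25,27,29,31): 1⊕0⊕0⊕1⊕0⊕1⊕1⊕0⊕0⊕1⊕0⊕0⊕1⊕0⊕0⊕0 = 0
s2 (pos 2,3,6,7,10,11,14,15,18,19,22,23,26,27,30,31): 0⊕0⊕1⊕1⊕0⊕1⊕1⊕0⊕0⊕1⊕1⊕0⊕0⊕0⊕0⊕0 = 0
s4 (pos 4,5,6,7,12,13,14,15,20,21,22,23,28,29,30,31): 0⊕0⊕1⊕1⊕0⊕1⊕1⊕0⊕1⊕0⊕1⊕0⊕0⊕0⊕0⊕0 = 0
s8 (pos 8,9,10,11,12,13,14,15,24,25,26,27,28,29,30,31): 0⊕0⊕0⊕1⊕0⊕1⊕1⊕0⊕1⊕1⊕0⊕0⊕0⊕0⊕0⊕0 = 1
s16 (pos 16,17,18,19,20,21,22,23,24,25,26,27,28,29,30,31): 1⊕0⊕0⊕1⊕1⊕0⊕1⊕0⊕1⊕1⊕0⊕0⊕0⊕0⊕0⊕0 = 0
Syndrome s16…s1 = 01000 → error at position 8.
Flip position 8: 1000011000101101001101011000000 → 1000011100101101001101011000000
Read data bits from positions 3,5,6,7,9,10,11,12,13,14,15,17,18,19,20,21,22,23,24,25,26,27,28,29,30,31: 00110010110001101011000000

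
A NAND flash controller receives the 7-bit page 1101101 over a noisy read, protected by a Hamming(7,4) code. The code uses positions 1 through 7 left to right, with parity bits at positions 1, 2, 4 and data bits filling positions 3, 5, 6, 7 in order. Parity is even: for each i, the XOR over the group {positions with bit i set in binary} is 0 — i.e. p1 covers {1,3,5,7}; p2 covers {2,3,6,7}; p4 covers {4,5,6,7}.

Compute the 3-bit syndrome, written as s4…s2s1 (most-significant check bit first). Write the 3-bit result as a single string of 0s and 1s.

s1 (pos 1,3,5,7): 1⊕0⊕1⊕1 = 1
s2 (pos 2,3,6,7): 1⊕0⊕0⊕1 = 0
s4 (pos 4,5,6,7): 1⊕1⊕0⊕1 = 1
Syndrome s4…s1 = 101 → error at position 5.

101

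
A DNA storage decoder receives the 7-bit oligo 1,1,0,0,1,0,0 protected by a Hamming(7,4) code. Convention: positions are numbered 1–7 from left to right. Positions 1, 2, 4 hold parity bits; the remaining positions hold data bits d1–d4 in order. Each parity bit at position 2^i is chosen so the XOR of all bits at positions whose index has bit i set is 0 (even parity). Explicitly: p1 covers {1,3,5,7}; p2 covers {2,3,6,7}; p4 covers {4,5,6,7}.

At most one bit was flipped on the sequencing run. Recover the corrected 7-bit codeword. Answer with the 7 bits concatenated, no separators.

1100110

s1 (pos 1,3,5,7): 1⊕0⊕1⊕0 = 0
s2 (pos 2,3,6,7): 1⊕0⊕0⊕0 = 1
s4 (pos 4,5,6,7): 0⊕1⊕0⊕0 = 1
Syndrome s4…s1 = 110 → error at position 6.
Flip position 6: 1100100 → 1100110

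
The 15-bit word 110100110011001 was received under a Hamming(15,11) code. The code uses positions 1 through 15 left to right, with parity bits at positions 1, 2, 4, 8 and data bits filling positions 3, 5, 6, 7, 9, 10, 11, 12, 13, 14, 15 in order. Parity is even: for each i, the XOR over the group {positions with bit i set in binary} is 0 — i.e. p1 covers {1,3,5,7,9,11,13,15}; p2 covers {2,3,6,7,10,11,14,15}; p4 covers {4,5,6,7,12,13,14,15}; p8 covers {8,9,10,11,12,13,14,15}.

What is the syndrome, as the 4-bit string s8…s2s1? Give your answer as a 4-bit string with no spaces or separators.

0000

s1 (pos 1,3,5,7,9,11,13,15): 1⊕0⊕0⊕1⊕0⊕1⊕0⊕1 = 0
s2 (pos 2,3,6,7,10,11,14,15): 1⊕0⊕0⊕1⊕0⊕1⊕0⊕1 = 0
s4 (pos 4,5,6,7,12,13,14,15): 1⊕0⊕0⊕1⊕1⊕0⊕0⊕1 = 0
s8 (pos 8,9,10,11,12,13,14,15): 1⊕0⊕0⊕1⊕1⊕0⊕0⊕1 = 0
Syndrome s8…s1 = 0000 → no error.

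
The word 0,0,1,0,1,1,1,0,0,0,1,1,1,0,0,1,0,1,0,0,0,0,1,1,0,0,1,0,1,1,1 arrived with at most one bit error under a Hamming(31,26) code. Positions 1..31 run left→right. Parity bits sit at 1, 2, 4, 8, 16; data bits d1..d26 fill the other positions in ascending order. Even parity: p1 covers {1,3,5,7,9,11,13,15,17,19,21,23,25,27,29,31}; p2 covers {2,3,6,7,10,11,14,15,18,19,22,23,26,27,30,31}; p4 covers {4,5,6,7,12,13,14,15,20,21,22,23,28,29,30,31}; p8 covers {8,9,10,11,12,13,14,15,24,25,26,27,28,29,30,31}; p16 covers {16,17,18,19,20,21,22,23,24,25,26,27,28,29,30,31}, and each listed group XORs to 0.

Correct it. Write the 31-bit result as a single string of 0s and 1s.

s1 (pos 1,3,5,7,9,11,13,15,17,19,21,23,25,27,29,31): 0⊕1⊕1⊕1⊕0⊕1⊕1⊕0⊕0⊕0⊕0⊕1⊕0⊕1⊕1⊕1 = 1
s2 (pos 2,3,6,7,10,11,14,15,18,19,22,23,26,27,30,31): 0⊕1⊕1⊕1⊕0⊕1⊕0⊕0⊕1⊕0⊕0⊕1⊕0⊕1⊕1⊕1 = 1
s4 (pos 4,5,6,7,12,13,14,15,20,21,22,23,28,29,30,31): 0⊕1⊕1⊕1⊕1⊕1⊕0⊕0⊕0⊕0⊕0⊕1⊕0⊕1⊕1⊕1 = 1
s8 (pos 8,9,10,11,12,13,14,15,24,25,26,27,28,29,30,31): 0⊕0⊕0⊕1⊕1⊕1⊕0⊕0⊕1⊕0⊕0⊕1⊕0⊕1⊕1⊕1 = 0
s16 (pos 16,17,18,19,20,21,22,23,24,25,26,27,28,29,30,31): 1⊕0⊕1⊕0⊕0⊕0⊕0⊕1⊕1⊕0⊕0⊕1⊕0⊕1⊕1⊕1 = 0
Syndrome s16…s1 = 00111 → error at position 7.
Flip position 7: 0010111000111001010000110010111 → 0010110000111001010000110010111

0010110000111001010000110010111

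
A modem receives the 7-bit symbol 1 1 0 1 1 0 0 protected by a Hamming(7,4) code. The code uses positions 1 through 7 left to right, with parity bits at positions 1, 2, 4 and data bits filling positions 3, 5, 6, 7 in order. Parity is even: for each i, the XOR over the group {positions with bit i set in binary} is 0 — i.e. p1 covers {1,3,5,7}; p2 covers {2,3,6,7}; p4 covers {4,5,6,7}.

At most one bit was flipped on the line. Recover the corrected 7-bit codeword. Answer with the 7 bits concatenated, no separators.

s1 (pos 1,3,5,7): 1⊕0⊕1⊕0 = 0
s2 (pos 2,3,6,7): 1⊕0⊕0⊕0 = 1
s4 (pos 4,5,6,7): 1⊕1⊕0⊕0 = 0
Syndrome s4…s1 = 010 → error at position 2.
Flip position 2: 1101100 → 1001100

1001100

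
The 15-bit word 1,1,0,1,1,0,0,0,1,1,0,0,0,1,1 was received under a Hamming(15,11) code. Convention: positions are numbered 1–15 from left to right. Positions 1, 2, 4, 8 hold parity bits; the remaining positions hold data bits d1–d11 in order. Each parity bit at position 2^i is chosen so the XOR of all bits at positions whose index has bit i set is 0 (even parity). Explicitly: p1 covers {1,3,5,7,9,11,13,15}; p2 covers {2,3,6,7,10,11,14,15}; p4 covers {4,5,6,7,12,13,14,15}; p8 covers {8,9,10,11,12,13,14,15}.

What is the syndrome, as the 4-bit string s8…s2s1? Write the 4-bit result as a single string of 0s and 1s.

0000

s1 (pos 1,3,5,7,9,11,13,15): 1⊕0⊕1⊕0⊕1⊕0⊕0⊕1 = 0
s2 (pos 2,3,6,7,10,11,14,15): 1⊕0⊕0⊕0⊕1⊕0⊕1⊕1 = 0
s4 (pos 4,5,6,7,12,13,14,15): 1⊕1⊕0⊕0⊕0⊕0⊕1⊕1 = 0
s8 (pos 8,9,10,11,12,13,14,15): 0⊕1⊕1⊕0⊕0⊕0⊕1⊕1 = 0
Syndrome s8…s1 = 0000 → no error.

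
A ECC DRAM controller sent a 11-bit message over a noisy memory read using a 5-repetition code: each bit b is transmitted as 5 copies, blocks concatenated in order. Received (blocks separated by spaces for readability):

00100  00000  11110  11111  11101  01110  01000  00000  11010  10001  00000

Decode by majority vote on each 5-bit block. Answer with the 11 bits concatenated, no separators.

00111100100

Block 1 (00100): 1 one → 0
Block 2 (00000): 0 ones → 0
Block 3 (11110): 4 ones → 1
Block 4 (11111): 5 ones → 1
Block 5 (11101): 4 ones → 1
Block 6 (01110): 3 ones → 1
Block 7 (01000): 1 one → 0
Block 8 (00000): 0 ones → 0
Block 9 (11010): 3 ones → 1
Block 10 (10001): 2 ones → 0
Block 11 (00000): 0 ones → 0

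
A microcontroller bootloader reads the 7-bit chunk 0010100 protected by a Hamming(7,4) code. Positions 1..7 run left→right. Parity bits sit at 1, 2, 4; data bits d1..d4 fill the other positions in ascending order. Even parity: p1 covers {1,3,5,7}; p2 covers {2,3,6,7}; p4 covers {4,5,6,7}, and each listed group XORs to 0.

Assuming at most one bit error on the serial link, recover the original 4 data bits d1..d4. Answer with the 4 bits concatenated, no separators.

s1 (pos 1,3,5,7): 0⊕1⊕1⊕0 = 0
s2 (pos 2,3,6,7): 0⊕1⊕0⊕0 = 1
s4 (pos 4,5,6,7): 0⊕1⊕0⊕0 = 1
Syndrome s4…s1 = 110 → error at position 6.
Flip position 6: 0010100 → 0010110
Read data bits from positions 3,5,6,7: 1110

1110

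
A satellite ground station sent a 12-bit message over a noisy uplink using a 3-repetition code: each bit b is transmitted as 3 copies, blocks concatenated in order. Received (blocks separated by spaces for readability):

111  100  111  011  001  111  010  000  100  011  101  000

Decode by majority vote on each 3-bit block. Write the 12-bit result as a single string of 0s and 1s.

Block 1 (111): 3 ones → 1
Block 2 (100): 1 one → 0
Block 3 (111): 3 ones → 1
Block 4 (011): 2 ones → 1
Block 5 (001): 1 one → 0
Block 6 (111): 3 ones → 1
Block 7 (010): 1 one → 0
Block 8 (000): 0 ones → 0
Block 9 (100): 1 one → 0
Block 10 (011): 2 ones → 1
Block 11 (101): 2 ones → 1
Block 12 (000): 0 ones → 0

101101000110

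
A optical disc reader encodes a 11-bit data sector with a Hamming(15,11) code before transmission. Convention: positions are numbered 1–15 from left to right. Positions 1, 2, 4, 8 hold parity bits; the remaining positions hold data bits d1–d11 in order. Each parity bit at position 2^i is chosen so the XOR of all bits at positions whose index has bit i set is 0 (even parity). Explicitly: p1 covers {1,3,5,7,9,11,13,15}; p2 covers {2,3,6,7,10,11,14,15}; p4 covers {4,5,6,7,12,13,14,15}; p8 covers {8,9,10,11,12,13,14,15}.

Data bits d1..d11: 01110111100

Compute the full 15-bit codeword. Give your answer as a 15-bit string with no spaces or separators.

Place data at non-parity positions: p1 p2 0 p4 1 1 1 p8 0 1 1 1 1 0 0
p1 (pos 1,3,5,7,9,11,13,15): XOR of data positions = 0⊕1⊕1⊕0⊕1⊕1⊕0 = 0
p2 (pos 2,3,6,7,10,11,14,15): XOR of data positions = 0⊕1⊕1⊕1⊕1⊕0⊕0 = 0
p4 (pos 4,5,6,7,12,13,14,15): XOR of data positions = 1⊕1⊕1⊕1⊕1⊕0⊕0 = 1
p8 (pos 8,9,10,11,12,13,14,15): XOR of data positions = 0⊕1⊕1⊕1⊕1⊕0⊕0 = 0
Codeword: 000111100111100

000111100111100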